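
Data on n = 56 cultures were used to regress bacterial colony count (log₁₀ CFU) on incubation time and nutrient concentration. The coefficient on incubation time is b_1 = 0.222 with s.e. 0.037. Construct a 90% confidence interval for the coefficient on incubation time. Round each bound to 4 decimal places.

(0.1601, 0.2839)

df = n − k − 1 = 56 − 2 − 1 = 53.
t* = t_{0.05, 53} = 1.674116.
Margin = t* × SE = 1.674116 × 0.037 = 0.061942.
CI: 0.222 ± 0.061942 → (0.1601, 0.2839).
With 90% confidence, each one-unit increase in incubation time is associated with a change of between 0.1601 and 0.2839 log₁₀ CFU in bacterial colony count, holding the other predictors fixed.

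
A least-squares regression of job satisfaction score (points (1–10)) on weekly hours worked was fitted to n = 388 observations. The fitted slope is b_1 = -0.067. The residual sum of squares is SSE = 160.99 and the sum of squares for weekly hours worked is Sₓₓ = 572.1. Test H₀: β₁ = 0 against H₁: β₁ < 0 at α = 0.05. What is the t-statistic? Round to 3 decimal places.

t = -2.481

MSE = SSE/(n − 2) = 160.99/386 = 0.417073.
SE(b_1) = √(MSE/Sₓₓ) = √(0.417073/572.1) = 0.0270004.
t = -0.067 / 0.0270004 = -2.481.
df = n − 2 = 386.
One-sided p ≈ 0.0068, which is < 0.05, so reject H₀.
There is evidence that the true slope on weekly hours worked is negative.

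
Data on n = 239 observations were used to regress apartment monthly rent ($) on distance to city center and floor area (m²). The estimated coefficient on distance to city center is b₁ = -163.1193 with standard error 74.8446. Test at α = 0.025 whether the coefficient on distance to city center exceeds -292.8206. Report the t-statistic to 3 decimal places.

t = 1.733

H₀: β₁ = -292.8206 vs H₁: β₁ > -292.8206.
t = (b₁ − β₁⁰)/SE = (-163.1193 − (-292.8206)) / 74.8446 = 1.733.
df = n − k − 1 = 239 − 2 − 1 = 236.
One-sided p ≈ 0.0422, which is ≥ 0.025, so fail to reject H₀.
The data do not give significant evidence that the true slope on distance to city center exceeds -292.8206 $ per unit, holding the other predictors fixed.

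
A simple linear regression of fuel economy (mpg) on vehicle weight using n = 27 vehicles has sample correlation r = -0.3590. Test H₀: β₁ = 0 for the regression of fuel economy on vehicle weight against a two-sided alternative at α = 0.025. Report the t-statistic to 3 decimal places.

t = r·√(n − 2)/√(1 − r²) = -0.3590·√25/√0.871119 = -1.923.
df = n − 2 = 25.
Two-sided p ≈ 0.0659, which is ≥ 0.025, so fail to reject H₀.
The data do not give significant evidence of a linear association between vehicle weight and fuel economy.

t = -1.923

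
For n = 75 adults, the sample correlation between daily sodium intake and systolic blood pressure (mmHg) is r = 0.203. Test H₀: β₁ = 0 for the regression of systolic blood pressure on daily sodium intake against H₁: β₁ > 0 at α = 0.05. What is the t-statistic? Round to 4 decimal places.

t = r·√(n − 2)/√(1 − r²) = 0.203·√73/√0.958791 = 1.7713.
df = n − 2 = 73.
One-sided p ≈ 0.0403, which is < 0.05, so reject H₀.
There is evidence of a linear association between daily sodium intake and systolic blood pressure.

t = 1.7713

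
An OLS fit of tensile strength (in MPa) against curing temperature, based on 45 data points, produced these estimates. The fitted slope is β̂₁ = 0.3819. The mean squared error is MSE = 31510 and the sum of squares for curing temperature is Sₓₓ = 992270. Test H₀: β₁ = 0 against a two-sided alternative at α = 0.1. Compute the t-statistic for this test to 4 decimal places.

SE(β̂₁) = √(MSE/Sₓₓ) = √(31510/992270) = 0.178201.
t = 0.3819 / 0.178201 = 2.1431.
df = n − 2 = 43.
Two-sided p ≈ 0.0378, which is < 0.1, so reject H₀.
There is evidence that curing temperature is associated with tensile strength.

t = 2.1431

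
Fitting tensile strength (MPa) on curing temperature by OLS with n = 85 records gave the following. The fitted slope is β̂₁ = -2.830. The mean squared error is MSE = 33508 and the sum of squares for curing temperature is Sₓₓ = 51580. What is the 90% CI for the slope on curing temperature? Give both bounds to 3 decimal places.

(-4.171, -1.489)

SE(β̂₁) = √(MSE/Sₓₓ) = √(33508/51580) = 0.805997.
df = n − 2 = 83.
t* = t_{0.05, 83} = 1.66342.
Margin = t* × SE = 1.66342 × 0.805997 = 1.34071.
CI: -2.830 ± 1.34071 → (-4.171, -1.489).
With 90% confidence, each one-unit increase in curing temperature is associated with a change of between -4.171 and -1.489 MPa in tensile strength.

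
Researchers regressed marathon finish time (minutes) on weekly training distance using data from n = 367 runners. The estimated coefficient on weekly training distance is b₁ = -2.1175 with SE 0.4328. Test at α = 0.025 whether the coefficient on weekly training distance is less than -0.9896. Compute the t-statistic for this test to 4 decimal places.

H₀: β₁ = -0.9896 vs H₁: β₁ < -0.9896.
t = (b₁ − β₁⁰)/SE = (-2.1175 − (-0.9896)) / 0.4328 = -2.6061.
df = n − 2 = 367 − 2 = 365.
One-sided p ≈ 0.0048, which is < 0.025, so reject H₀.
There is evidence that the true slope on weekly training distance is below -0.9896 minutes per unit.

t = -2.6061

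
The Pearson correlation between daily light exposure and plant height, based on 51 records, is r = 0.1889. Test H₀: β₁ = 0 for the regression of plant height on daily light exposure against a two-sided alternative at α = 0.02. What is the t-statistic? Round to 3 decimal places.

t = r·√(n − 2)/√(1 − r²) = 0.1889·√49/√0.964317 = 1.347.
df = n − 2 = 49.
Two-sided p ≈ 0.1843, which is ≥ 0.02, so fail to reject H₀.
The data do not give significant evidence of a linear association between daily light exposure and plant height.

t = 1.347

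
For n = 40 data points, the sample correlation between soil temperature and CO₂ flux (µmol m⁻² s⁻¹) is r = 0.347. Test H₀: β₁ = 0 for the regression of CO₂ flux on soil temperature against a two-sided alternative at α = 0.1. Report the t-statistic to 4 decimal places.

t = r·√(n − 2)/√(1 − r²) = 0.347·√38/√0.879591 = 2.2808.
df = n − 2 = 38.
Two-sided p ≈ 0.0283, which is < 0.1, so reject H₀.
There is evidence of a linear association between soil temperature and CO₂ flux.

t = 2.2808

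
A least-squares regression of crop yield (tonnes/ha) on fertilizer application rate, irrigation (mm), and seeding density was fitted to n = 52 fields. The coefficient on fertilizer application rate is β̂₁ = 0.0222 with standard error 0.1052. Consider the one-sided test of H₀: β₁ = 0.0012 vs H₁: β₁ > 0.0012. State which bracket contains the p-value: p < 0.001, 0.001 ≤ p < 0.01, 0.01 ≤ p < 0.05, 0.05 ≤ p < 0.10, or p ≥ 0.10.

t = (0.0222 − 0.0012) / 0.1052 = 0.200.
df = n − k − 1 = 52 − 3 − 1 = 48.
One-sided p = P(T_{48} > t) ≈ 0.4213.
So p ≥ 0.10.

p ≥ 0.10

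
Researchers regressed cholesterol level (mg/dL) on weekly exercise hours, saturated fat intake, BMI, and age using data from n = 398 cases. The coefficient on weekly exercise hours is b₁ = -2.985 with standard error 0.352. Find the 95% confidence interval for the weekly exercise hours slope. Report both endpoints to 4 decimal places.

(-3.6770, -2.2930)

df = n − k − 1 = 398 − 4 − 1 = 393.
t* = t_{0.025, 393} = 1.966019.
Margin = t* × SE = 1.966019 × 0.352 = 0.692039.
CI: -2.985 ± 0.692039 → (-3.6770, -2.2930).
With 95% confidence, each one-unit increase in weekly exercise hours is associated with a change of between -3.6770 and -2.2930 mg/dL in cholesterol level, holding the other predictors fixed.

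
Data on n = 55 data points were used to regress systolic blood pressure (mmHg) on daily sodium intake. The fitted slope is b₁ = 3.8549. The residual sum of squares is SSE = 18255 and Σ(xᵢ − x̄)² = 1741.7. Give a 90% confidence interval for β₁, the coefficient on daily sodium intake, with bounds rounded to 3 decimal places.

(3.110, 4.599)

MSE = SSE/(n − 2) = 18255/53 = 344.434.
SE(b₁) = √(MSE/Sₓₓ) = √(344.434/1741.7) = 0.444699.
df = n − 2 = 53.
t* = t_{0.05, 53} = 1.674116.
Margin = t* × SE = 1.674116 × 0.444699 = 0.74448.
CI: 3.8549 ± 0.74448 → (3.110, 4.599).
With 90% confidence, each one-unit increase in daily sodium intake is associated with a change of between 3.110 and 4.599 mmHg in systolic blood pressure.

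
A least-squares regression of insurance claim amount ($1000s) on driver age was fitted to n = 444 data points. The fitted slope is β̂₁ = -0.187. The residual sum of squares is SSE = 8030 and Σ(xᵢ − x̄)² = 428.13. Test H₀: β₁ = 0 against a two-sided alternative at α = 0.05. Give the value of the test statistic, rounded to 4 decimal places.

MSE = SSE/(n − 2) = 8030/442 = 18.1674.
SE(β̂₁) = √(MSE/Sₓₓ) = √(18.1674/428.13) = 0.205996.
t = -0.187 / 0.205996 = -0.9078.
df = n − 2 = 442.
Two-sided p ≈ 0.3645, which is ≥ 0.05, so fail to reject H₀.
The data do not give significant evidence of an association between driver age and insurance claim amount.

t = -0.9078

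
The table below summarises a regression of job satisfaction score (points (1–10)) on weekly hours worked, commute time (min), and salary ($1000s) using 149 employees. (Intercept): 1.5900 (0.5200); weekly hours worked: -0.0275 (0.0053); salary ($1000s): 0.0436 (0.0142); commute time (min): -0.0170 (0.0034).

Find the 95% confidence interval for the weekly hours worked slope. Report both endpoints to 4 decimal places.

Read off: b = -0.0275, SE = 0.0053 for weekly hours worked.
df = n − k − 1 = 149 − 3 − 1 = 145.
t* = t_{0.025, 145} = 1.97646.
Margin = t* × SE = 1.97646 × 0.0053 = 0.010475.
CI: -0.0275 ± 0.010475 → (-0.0380, -0.0170).

(-0.0380, -0.0170)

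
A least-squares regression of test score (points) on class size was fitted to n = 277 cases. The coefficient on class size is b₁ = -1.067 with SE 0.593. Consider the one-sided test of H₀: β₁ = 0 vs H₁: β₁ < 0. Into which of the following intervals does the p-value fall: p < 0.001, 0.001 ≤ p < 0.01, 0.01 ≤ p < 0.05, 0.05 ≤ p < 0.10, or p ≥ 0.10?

t = -1.067 / 0.593 = -1.799.
df = n − 2 = 277 − 2 = 275.
One-sided p = P(T_{275} < t) ≈ 0.0365.
So 0.01 ≤ p < 0.05.

0.01 ≤ p < 0.05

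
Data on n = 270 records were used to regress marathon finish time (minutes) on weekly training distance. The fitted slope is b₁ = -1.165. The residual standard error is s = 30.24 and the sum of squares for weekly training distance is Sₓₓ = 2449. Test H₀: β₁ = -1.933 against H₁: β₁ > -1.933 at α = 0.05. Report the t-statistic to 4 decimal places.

t = 1.2568

SE(b₁) = s/√Sₓₓ = 30.24/√2449 = 0.611065.
t = (-1.165 − (-1.933)) / 0.611065 = 1.2568.
df = n − 2 = 268.
One-sided p ≈ 0.1050, which is ≥ 0.05, so fail to reject H₀.
The data do not give significant evidence that the true slope on weekly training distance exceeds -1.933 minutes per unit.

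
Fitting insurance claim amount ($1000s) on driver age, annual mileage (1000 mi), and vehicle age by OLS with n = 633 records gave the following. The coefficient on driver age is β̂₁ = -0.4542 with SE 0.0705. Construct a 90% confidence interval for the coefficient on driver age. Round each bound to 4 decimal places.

(-0.5703, -0.3381)

df = n − k − 1 = 633 − 3 − 1 = 629.
t* = t_{0.05, 629} = 1.64728.
Margin = t* × SE = 1.64728 × 0.0705 = 0.116133.
CI: -0.4542 ± 0.116133 → (-0.5703, -0.3381).
With 90% confidence, each one-unit increase in driver age is associated with a change of between -0.5703 and -0.3381 $1000s in insurance claim amount, holding the other predictors fixed.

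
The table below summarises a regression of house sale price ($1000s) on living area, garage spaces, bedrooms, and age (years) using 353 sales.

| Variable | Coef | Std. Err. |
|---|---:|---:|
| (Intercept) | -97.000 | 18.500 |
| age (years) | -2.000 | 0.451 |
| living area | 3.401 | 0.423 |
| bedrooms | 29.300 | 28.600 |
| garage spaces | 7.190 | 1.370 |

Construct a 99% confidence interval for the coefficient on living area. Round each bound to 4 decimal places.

Read off: b = 3.401, SE = 0.423 for living area.
df = n − k − 1 = 353 − 4 − 1 = 348.
t* = t_{0.005, 348} = 2.590031.
Margin = t* × SE = 2.590031 × 0.423 = 1.095583.
CI: 3.401 ± 1.095583 → (2.3054, 4.4966).

(2.3054, 4.4966)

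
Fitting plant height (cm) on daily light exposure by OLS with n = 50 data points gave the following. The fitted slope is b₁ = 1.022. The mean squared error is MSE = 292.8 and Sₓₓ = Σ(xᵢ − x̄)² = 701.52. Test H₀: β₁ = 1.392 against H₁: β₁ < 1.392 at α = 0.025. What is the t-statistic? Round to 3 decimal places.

t = -0.573

SE(b₁) = √(MSE/Sₓₓ) = √(292.8/701.52) = 0.646049.
t = (1.022 − 1.392) / 0.646049 = -0.573.
df = n − 2 = 48.
One-sided p ≈ 0.2848, which is ≥ 0.025, so fail to reject H₀.
The data do not give significant evidence that the true slope on daily light exposure is below 1.392 cm per unit.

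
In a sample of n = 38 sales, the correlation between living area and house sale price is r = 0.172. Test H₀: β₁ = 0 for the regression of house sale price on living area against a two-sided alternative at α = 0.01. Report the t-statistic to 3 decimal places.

t = r·√(n − 2)/√(1 − r²) = 0.172·√36/√0.970416 = 1.048.
df = n − 2 = 36.
Two-sided p ≈ 0.3018, which is ≥ 0.01, so fail to reject H₀.
The data do not give significant evidence of a linear association between living area and house sale price.

t = 1.048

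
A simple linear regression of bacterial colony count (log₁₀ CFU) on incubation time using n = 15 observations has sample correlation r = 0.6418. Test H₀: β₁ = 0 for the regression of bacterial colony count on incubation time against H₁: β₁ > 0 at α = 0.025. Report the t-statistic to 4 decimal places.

t = 3.0175

t = r·√(n − 2)/√(1 − r²) = 0.6418·√13/√0.588093 = 3.0175.
df = n − 2 = 13.
One-sided p ≈ 0.0049, which is < 0.025, so reject H₀.
There is evidence of a linear association between incubation time and bacterial colony count.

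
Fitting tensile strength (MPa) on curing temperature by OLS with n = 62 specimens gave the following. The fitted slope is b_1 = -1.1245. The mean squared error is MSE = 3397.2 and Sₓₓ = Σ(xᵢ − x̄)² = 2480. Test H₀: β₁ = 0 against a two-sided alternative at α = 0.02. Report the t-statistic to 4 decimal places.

SE(b_1) = √(MSE/Sₓₓ) = √(3397.2/2480) = 1.1704.
t = -1.1245 / 1.1704 = -0.9608.
df = n − 2 = 60.
Two-sided p ≈ 0.3405, which is ≥ 0.02, so fail to reject H₀.
The data do not give significant evidence of an association between curing temperature and tensile strength.

t = -0.9608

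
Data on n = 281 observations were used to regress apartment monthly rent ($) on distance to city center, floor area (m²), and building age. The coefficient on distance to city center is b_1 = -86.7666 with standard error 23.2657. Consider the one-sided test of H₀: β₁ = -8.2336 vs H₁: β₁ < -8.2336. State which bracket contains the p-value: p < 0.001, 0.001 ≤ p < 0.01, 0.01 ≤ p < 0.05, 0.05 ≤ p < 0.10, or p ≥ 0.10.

p < 0.001

t = (-86.7666 − (-8.2336)) / 23.2657 = -3.375.
df = n − k − 1 = 281 − 3 − 1 = 277.
One-sided p = P(T_{277} < t) ≈ 0.0004.
So p < 0.001.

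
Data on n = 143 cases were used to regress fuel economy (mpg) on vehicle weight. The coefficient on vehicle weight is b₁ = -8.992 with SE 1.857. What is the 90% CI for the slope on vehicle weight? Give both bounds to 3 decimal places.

df = n − 2 = 143 − 2 = 141.
t* = t_{0.05, 141} = 1.655732.
Margin = t* × SE = 1.655732 × 1.857 = 3.07469.
CI: -8.992 ± 3.07469 → (-12.067, -5.917).
With 90% confidence, each one-unit increase in vehicle weight is associated with a change of between -12.067 and -5.917 mpg in fuel economy.

(-12.067, -5.917)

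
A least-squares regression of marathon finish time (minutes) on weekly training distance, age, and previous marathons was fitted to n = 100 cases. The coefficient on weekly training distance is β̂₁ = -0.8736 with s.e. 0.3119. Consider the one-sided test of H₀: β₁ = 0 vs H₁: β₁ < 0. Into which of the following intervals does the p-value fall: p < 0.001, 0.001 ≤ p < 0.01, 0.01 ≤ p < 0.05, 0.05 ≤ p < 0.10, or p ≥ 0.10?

0.001 ≤ p < 0.01

t = -0.8736 / 0.3119 = -2.801.
df = n − k − 1 = 100 − 3 − 1 = 96.
One-sided p = P(T_{96} < t) ≈ 0.0031.
So 0.001 ≤ p < 0.01.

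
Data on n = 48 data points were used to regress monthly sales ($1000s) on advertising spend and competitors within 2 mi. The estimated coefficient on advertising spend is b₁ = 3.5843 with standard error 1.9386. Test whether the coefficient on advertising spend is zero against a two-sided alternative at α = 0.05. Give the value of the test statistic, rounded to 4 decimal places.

H₀: β₁ = 0 vs H₁: β₁ ≠ 0.
t = (b₁ − β₁⁰)/SE = 3.5843 / 1.9386 = 1.8489.
df = n − k − 1 = 48 − 2 − 1 = 45.
Two-sided p ≈ 0.0710, which is ≥ 0.05, so fail to reject H₀.
The data do not give significant evidence of an association between advertising spend and monthly sales, after adjusting for the other predictors.

t = 1.8489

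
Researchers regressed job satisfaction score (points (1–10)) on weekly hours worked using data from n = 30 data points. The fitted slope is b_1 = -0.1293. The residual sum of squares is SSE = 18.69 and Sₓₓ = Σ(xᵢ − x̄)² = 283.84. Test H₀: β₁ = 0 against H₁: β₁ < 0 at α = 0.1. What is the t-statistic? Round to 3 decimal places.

MSE = SSE/(n − 2) = 18.69/28 = 0.6675.
SE(b_1) = √(MSE/Sₓₓ) = √(0.6675/283.84) = 0.0484941.
t = -0.1293 / 0.0484941 = -2.666.
df = n − 2 = 28.
One-sided p ≈ 0.0063, which is < 0.1, so reject H₀.
There is evidence that the true slope on weekly hours worked is negative.

t = -2.666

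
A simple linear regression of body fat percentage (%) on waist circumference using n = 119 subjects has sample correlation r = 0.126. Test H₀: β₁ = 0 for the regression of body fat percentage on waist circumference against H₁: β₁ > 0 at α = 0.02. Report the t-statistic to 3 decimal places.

t = 1.374

t = r·√(n − 2)/√(1 − r²) = 0.126·√117/√0.984124 = 1.374.
df = n − 2 = 117.
One-sided p ≈ 0.0861, which is ≥ 0.02, so fail to reject H₀.
The data do not give significant evidence of a linear association between waist circumference and body fat percentage.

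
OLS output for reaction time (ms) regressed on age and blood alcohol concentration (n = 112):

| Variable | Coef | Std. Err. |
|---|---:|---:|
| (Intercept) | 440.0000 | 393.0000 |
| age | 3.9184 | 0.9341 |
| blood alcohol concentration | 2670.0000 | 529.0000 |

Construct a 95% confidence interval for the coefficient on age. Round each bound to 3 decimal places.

(2.067, 5.770)

Read off: b = 3.9184, SE = 0.9341 for age.
df = n − k − 1 = 112 − 2 − 1 = 109.
t* = t_{0.025, 109} = 1.981967.
Margin = t* × SE = 1.981967 × 0.9341 = 1.85136.
CI: 3.9184 ± 1.85136 → (2.067, 5.770).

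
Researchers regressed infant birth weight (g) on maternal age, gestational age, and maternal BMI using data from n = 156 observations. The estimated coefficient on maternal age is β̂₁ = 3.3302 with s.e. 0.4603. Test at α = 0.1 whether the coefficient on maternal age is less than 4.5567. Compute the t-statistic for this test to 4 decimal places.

t = -2.6646

H₀: β₁ = 4.5567 vs H₁: β₁ < 4.5567.
t = (β̂₁ − β₁⁰)/SE = (3.3302 − 4.5567) / 0.4603 = -2.6646.
df = n − k − 1 = 156 − 3 − 1 = 152.
One-sided p ≈ 0.0043, which is < 0.1, so reject H₀.
There is evidence that the true slope on maternal age is below 4.5567 g per unit, holding the other predictors fixed.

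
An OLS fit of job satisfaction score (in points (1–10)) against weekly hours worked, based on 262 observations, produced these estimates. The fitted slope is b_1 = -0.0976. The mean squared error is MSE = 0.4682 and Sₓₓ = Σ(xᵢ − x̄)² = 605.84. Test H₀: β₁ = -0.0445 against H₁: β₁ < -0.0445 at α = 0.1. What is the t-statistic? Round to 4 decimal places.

SE(b_1) = √(MSE/Sₓₓ) = √(0.4682/605.84) = 0.0277995.
t = (-0.0976 − (-0.0445)) / 0.0277995 = -1.9101.
df = n − 2 = 260.
One-sided p ≈ 0.0286, which is < 0.1, so reject H₀.
There is evidence that the true slope on weekly hours worked is below -0.0445 points (1–10) per unit.

t = -1.9101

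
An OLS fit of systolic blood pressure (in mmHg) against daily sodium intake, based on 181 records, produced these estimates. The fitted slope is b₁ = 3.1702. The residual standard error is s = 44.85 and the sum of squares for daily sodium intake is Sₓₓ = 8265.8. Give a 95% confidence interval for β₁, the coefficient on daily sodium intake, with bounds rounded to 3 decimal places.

(2.197, 4.144)

SE(b₁) = s/√Sₓₓ = 44.85/√8265.8 = 0.49331.
df = n − 2 = 179.
t* = t_{0.025, 179} = 1.973305.
Margin = t* × SE = 1.973305 × 0.49331 = 0.97345.
CI: 3.1702 ± 0.97345 → (2.197, 4.144).
With 95% confidence, each one-unit increase in daily sodium intake is associated with a change of between 2.197 and 4.144 mmHg in systolic blood pressure.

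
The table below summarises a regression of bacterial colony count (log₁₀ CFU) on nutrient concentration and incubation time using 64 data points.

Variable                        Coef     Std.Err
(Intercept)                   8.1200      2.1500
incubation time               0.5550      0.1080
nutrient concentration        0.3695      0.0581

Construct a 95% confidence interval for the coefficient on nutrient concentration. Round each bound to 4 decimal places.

Read off: b = 0.3695, SE = 0.0581 for nutrient concentration.
df = n − k − 1 = 64 − 2 − 1 = 61.
t* = t_{0.025, 61} = 1.999624.
Margin = t* × SE = 1.999624 × 0.0581 = 0.116178.
CI: 0.3695 ± 0.116178 → (0.2533, 0.4857).

(0.2533, 0.4857)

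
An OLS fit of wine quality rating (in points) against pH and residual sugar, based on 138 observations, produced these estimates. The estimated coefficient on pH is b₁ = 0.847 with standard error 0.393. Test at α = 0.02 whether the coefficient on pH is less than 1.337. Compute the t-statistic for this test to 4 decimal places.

t = -1.2468

H₀: β₁ = 1.337 vs H₁: β₁ < 1.337.
t = (b₁ − β₁⁰)/SE = (0.847 − 1.337) / 0.393 = -1.2468.
df = n − k − 1 = 138 − 2 − 1 = 135.
One-sided p ≈ 0.1073, which is ≥ 0.02, so fail to reject H₀.
The data do not give significant evidence that the true slope on pH is below 1.337 points per unit, holding the other predictors fixed.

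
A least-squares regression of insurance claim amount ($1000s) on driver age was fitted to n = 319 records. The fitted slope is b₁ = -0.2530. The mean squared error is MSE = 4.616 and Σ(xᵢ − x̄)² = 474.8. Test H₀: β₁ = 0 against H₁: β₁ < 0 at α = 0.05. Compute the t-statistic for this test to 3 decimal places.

t = -2.566

SE(b₁) = √(MSE/Sₓₓ) = √(4.616/474.8) = 0.0986001.
t = -0.2530 / 0.0986001 = -2.566.
df = n − 2 = 317.
One-sided p ≈ 0.0054, which is < 0.05, so reject H₀.
There is evidence that the true slope on driver age is negative.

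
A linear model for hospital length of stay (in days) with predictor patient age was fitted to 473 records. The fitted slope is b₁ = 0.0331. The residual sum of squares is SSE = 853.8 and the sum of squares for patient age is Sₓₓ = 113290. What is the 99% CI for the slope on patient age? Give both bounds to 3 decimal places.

MSE = SSE/(n − 2) = 853.8/471 = 1.81274.
SE(b₁) = √(MSE/Sₓₓ) = √(1.81274/113290) = 0.00400011.
df = n − 2 = 471.
t* = t_{0.005, 471} = 2.586308.
Margin = t* × SE = 2.586308 × 0.00400011 = 0.01035.
CI: 0.0331 ± 0.01035 → (0.023, 0.043).
With 99% confidence, each one-unit increase in patient age is associated with a change of between 0.023 and 0.043 days in hospital length of stay.

(0.023, 0.043)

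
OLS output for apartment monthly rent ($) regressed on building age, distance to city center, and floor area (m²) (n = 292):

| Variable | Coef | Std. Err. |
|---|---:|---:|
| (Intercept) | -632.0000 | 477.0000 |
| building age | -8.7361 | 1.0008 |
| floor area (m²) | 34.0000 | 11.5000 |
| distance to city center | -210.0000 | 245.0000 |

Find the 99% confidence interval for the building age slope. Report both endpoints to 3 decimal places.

(-11.331, -6.141)

Read off: b = -8.7361, SE = 1.0008 for building age.
df = n − k − 1 = 292 − 3 − 1 = 288.
t* = t_{0.005, 288} = 2.593008.
Margin = t* × SE = 2.593008 × 1.0008 = 2.59508.
CI: -8.7361 ± 2.59508 → (-11.331, -6.141).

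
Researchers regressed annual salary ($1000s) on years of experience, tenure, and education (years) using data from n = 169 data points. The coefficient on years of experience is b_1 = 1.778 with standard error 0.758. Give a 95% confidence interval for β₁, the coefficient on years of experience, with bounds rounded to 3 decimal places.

(0.281, 3.275)

df = n − k − 1 = 169 − 3 − 1 = 165.
t* = t_{0.025, 165} = 1.974446.
Margin = t* × SE = 1.974446 × 0.758 = 1.49663.
CI: 1.778 ± 1.49663 → (0.281, 3.275).
With 95% confidence, each one-unit increase in years of experience is associated with a change of between 0.281 and 3.275 $1000s in annual salary, holding the other predictors fixed.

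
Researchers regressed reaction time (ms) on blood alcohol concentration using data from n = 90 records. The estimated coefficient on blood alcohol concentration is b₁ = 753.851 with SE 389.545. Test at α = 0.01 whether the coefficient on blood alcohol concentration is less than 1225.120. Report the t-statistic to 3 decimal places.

H₀: β₁ = 1225.120 vs H₁: β₁ < 1225.120.
t = (b₁ − β₁⁰)/SE = (753.851 − 1225.120) / 389.545 = -1.210.
df = n − 2 = 90 − 2 = 88.
One-sided p ≈ 0.1148, which is ≥ 0.01, so fail to reject H₀.
The data do not give significant evidence that the true slope on blood alcohol concentration is below 1225.120 ms per unit.

t = -1.210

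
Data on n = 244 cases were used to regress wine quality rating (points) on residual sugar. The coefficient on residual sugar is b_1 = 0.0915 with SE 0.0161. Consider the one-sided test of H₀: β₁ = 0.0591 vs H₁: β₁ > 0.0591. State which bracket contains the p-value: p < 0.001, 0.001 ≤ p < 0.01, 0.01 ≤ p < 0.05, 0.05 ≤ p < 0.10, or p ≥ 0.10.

0.01 ≤ p < 0.05

t = (0.0915 − 0.0591) / 0.0161 = 2.012.
df = n − 2 = 244 − 2 = 242.
One-sided p = P(T_{242} > t) ≈ 0.0226.
So 0.01 ≤ p < 0.05.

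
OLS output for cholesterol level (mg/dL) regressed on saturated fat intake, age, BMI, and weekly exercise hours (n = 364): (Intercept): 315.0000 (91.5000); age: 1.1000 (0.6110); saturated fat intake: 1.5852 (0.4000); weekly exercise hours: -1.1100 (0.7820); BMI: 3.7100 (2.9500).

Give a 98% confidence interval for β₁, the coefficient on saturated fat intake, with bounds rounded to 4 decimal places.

Read off: b = 1.5852, SE = 0.4000 for saturated fat intake.
df = n − k − 1 = 364 − 4 − 1 = 359.
t* = t_{0.01, 359} = 2.33678.
Margin = t* × SE = 2.33678 × 0.4000 = 0.934712.
CI: 1.5852 ± 0.934712 → (0.6505, 2.5199).

(0.6505, 2.5199)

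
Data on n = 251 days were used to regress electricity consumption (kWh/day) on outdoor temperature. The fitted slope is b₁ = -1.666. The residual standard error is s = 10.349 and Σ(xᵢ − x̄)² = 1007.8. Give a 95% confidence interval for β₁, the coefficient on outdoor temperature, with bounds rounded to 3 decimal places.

(-2.308, -1.024)

SE(b₁) = s/√Sₓₓ = 10.349/√1007.8 = 0.325995.
df = n − 2 = 249.
t* = t_{0.025, 249} = 1.969537.
Margin = t* × SE = 1.969537 × 0.325995 = 0.64206.
CI: -1.666 ± 0.64206 → (-2.308, -1.024).
With 95% confidence, each one-unit increase in outdoor temperature is associated with a change of between -2.308 and -1.024 kWh/day in electricity consumption.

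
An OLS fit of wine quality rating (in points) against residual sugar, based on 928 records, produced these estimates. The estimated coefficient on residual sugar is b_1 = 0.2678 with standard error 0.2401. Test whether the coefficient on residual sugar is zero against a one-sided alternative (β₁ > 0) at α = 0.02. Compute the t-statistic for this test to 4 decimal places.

H₀: β₁ = 0 vs H₁: β₁ > 0.
t = (b_1 − β₁⁰)/SE = 0.2678 / 0.2401 = 1.1154.
df = n − 2 = 928 − 2 = 926.
One-sided p ≈ 0.1325, which is ≥ 0.02, so fail to reject H₀.
The data do not give significant evidence that the true slope on residual sugar is positive.

t = 1.1154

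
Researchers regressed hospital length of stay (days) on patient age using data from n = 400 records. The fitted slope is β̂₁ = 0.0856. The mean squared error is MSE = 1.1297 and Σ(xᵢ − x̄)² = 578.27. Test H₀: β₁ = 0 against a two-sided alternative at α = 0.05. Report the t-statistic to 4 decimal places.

t = 1.9367

SE(β̂₁) = √(MSE/Sₓₓ) = √(1.1297/578.27) = 0.0441994.
t = 0.0856 / 0.0441994 = 1.9367.
df = n − 2 = 398.
Two-sided p ≈ 0.0535, which is ≥ 0.05, so fail to reject H₀.
The data do not give significant evidence of an association between patient age and hospital length of stay.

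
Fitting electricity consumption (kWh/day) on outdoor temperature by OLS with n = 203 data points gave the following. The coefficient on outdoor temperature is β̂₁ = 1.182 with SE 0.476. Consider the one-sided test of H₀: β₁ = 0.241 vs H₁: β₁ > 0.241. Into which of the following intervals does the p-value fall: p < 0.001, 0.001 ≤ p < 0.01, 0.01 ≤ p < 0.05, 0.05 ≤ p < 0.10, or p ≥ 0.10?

0.01 ≤ p < 0.05

t = (1.182 − 0.241) / 0.476 = 1.977.
df = n − 2 = 203 − 2 = 201.
One-sided p = P(T_{201} > t) ≈ 0.0247.
So 0.01 ≤ p < 0.05.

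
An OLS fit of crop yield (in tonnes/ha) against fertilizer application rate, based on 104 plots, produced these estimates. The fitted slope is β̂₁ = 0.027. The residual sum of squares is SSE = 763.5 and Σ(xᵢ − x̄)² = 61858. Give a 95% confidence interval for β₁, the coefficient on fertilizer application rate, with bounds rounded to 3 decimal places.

(0.005, 0.049)

MSE = SSE/(n − 2) = 763.5/102 = 7.48529.
SE(β̂₁) = √(MSE/Sₓₓ) = √(7.48529/61858) = 0.0110003.
df = n − 2 = 102.
t* = t_{0.025, 102} = 1.983495.
Margin = t* × SE = 1.983495 × 0.0110003 = 0.02182.
CI: 0.027 ± 0.02182 → (0.005, 0.049).
With 95% confidence, each one-unit increase in fertilizer application rate is associated with a change of between 0.005 and 0.049 tonnes/ha in crop yield.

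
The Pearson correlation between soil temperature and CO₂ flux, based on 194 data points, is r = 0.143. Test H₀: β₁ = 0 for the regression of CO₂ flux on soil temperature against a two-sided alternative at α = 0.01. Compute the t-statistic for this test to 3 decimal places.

t = 2.002

t = r·√(n − 2)/√(1 − r²) = 0.143·√192/√0.979551 = 2.002.
df = n − 2 = 192.
Two-sided p ≈ 0.0467, which is ≥ 0.01, so fail to reject H₀.
The data do not give significant evidence of a linear association between soil temperature and CO₂ flux.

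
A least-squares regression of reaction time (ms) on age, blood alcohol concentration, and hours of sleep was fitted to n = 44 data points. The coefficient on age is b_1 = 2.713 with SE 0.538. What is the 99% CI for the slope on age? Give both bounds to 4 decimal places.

(1.2580, 4.1680)

df = n − k − 1 = 44 − 3 − 1 = 40.
t* = t_{0.005, 40} = 2.704459.
Margin = t* × SE = 2.704459 × 0.538 = 1.454999.
CI: 2.713 ± 1.454999 → (1.2580, 4.1680).
With 99% confidence, each one-unit increase in age is associated with a change of between 1.2580 and 4.1680 ms in reaction time, holding the other predictors fixed.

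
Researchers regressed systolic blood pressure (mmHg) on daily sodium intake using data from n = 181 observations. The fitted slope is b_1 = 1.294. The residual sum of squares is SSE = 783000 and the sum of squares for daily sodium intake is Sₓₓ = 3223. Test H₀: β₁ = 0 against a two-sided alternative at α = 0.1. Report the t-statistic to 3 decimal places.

MSE = SSE/(n − 2) = 783000/179 = 4374.3.
SE(b_1) = √(MSE/Sₓₓ) = √(4374.3/3223) = 1.165.
t = 1.294 / 1.165 = 1.111.
df = n − 2 = 179.
Two-sided p ≈ 0.2682, which is ≥ 0.1, so fail to reject H₀.
The data do not give significant evidence of an association between daily sodium intake and systolic blood pressure.

t = 1.111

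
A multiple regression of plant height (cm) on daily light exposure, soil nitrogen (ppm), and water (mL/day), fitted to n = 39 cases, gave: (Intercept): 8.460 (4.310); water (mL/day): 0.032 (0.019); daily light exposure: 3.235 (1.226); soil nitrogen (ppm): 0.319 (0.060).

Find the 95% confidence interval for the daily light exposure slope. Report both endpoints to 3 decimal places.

(0.746, 5.724)

Read off: b = 3.235, SE = 1.226 for daily light exposure.
df = n − k − 1 = 39 − 3 − 1 = 35.
t* = t_{0.025, 35} = 2.030108.
Margin = t* × SE = 2.030108 × 1.226 = 2.48891.
CI: 3.235 ± 2.48891 → (0.746, 5.724).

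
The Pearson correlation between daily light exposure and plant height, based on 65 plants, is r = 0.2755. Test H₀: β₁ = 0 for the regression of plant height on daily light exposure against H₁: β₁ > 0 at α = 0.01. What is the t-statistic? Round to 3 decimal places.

t = r·√(n − 2)/√(1 − r²) = 0.2755·√63/√0.9241 = 2.275.
df = n − 2 = 63.
One-sided p ≈ 0.0132, which is ≥ 0.01, so fail to reject H₀.
The data do not give significant evidence of a linear association between daily light exposure and plant height.

t = 2.275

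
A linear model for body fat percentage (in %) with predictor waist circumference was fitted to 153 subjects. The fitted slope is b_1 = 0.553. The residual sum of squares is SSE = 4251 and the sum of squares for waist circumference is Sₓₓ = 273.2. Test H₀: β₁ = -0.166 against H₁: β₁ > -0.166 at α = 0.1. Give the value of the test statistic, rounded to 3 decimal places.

MSE = SSE/(n − 2) = 4251/151 = 28.1523.
SE(b_1) = √(MSE/Sₓₓ) = √(28.1523/273.2) = 0.321009.
t = (0.553 − (-0.166)) / 0.321009 = 2.240.
df = n − 2 = 151.
One-sided p ≈ 0.0133, which is < 0.1, so reject H₀.
There is evidence that the true slope on waist circumference exceeds -0.166 % per unit.

t = 2.240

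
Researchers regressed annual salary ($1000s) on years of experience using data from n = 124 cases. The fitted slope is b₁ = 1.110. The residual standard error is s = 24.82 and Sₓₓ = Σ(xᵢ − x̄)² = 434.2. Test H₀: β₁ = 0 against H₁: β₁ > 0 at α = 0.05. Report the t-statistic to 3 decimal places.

SE(b₁) = s/√Sₓₓ = 24.82/√434.2 = 1.19112.
t = 1.110 / 1.19112 = 0.932.
df = n − 2 = 122.
One-sided p ≈ 0.1766, which is ≥ 0.05, so fail to reject H₀.
The data do not give significant evidence that the true slope on years of experience is positive.

t = 0.932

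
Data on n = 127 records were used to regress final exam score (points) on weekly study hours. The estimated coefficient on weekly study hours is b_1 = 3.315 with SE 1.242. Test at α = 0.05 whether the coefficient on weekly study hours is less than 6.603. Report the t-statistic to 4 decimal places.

t = -2.6473

H₀: β₁ = 6.603 vs H₁: β₁ < 6.603.
t = (b_1 − β₁⁰)/SE = (3.315 − 6.603) / 1.242 = -2.6473.
df = n − 2 = 127 − 2 = 125.
One-sided p ≈ 0.0046, which is < 0.05, so reject H₀.
There is evidence that the true slope on weekly study hours is below 6.603 points per unit.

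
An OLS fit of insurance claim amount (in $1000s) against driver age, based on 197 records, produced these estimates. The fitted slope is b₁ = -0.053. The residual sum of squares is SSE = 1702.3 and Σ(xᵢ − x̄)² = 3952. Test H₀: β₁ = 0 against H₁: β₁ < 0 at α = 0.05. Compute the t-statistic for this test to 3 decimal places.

MSE = SSE/(n − 2) = 1702.3/195 = 8.72974.
SE(b₁) = √(MSE/Sₓₓ) = √(8.72974/3952) = 0.0469994.
t = -0.053 / 0.0469994 = -1.128.
df = n − 2 = 195.
One-sided p ≈ 0.1304, which is ≥ 0.05, so fail to reject H₀.
The data do not give significant evidence that the true slope on driver age is negative.

t = -1.128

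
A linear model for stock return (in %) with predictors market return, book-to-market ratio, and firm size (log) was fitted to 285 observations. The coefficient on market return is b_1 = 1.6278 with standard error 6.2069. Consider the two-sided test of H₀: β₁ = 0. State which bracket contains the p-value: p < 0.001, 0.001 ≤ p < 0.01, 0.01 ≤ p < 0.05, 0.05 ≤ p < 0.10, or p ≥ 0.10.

p ≥ 0.10

t = 1.6278 / 6.2069 = 0.262.
df = n − k − 1 = 285 − 3 − 1 = 281.
Two-sided p = 2·P(T_{281} > |t|) ≈ 0.7933.
So p ≥ 0.10.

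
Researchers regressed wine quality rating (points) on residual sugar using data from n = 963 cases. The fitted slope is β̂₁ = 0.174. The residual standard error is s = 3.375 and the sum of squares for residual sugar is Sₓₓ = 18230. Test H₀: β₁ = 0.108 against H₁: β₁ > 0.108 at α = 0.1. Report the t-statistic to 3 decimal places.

t = 2.640

SE(β̂₁) = s/√Sₓₓ = 3.375/√18230 = 0.0249966.
t = (0.174 − 0.108) / 0.0249966 = 2.640.
df = n − 2 = 961.
One-sided p ≈ 0.0042, which is < 0.1, so reject H₀.
There is evidence that the true slope on residual sugar exceeds 0.108 points per unit.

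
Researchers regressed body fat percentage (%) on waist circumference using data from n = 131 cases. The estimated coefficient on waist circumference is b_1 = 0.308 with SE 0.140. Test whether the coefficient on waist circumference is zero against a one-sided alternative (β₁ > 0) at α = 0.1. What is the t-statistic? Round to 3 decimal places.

t = 2.200

H₀: β₁ = 0 vs H₁: β₁ > 0.
t = (b_1 − β₁⁰)/SE = 0.308 / 0.140 = 2.200.
df = n − 2 = 131 − 2 = 129.
One-sided p ≈ 0.0148, which is < 0.1, so reject H₀.
There is evidence that the true slope on waist circumference is positive.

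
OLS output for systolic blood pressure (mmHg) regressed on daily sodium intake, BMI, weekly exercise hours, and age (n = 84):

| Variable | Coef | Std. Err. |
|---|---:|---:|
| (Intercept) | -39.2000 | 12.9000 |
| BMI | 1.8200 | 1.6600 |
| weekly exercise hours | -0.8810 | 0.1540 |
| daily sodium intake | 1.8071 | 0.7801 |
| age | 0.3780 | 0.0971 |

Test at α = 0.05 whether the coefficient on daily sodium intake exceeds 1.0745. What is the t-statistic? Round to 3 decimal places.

t = 0.939

Read off: b = 1.8071, SE = 0.7801 for daily sodium intake.
H₀: β₁ = 1.0745 vs H₁: β₁ > 1.0745.
t = (1.8071 − 1.0745) / 0.7801 = 0.939.
df = n − k − 1 = 84 − 4 − 1 = 79.
One-sided p ≈ 0.1753, which is ≥ 0.05, so fail to reject H₀.
The data do not give significant evidence that the true slope on daily sodium intake exceeds 1.0745 mmHg per unit, holding the other predictors fixed.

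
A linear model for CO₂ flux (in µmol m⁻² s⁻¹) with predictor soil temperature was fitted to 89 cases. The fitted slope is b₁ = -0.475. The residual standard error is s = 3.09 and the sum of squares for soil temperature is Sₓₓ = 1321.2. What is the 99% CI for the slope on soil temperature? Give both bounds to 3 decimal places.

(-0.699, -0.251)

SE(b₁) = s/√Sₓₓ = 3.09/√1321.2 = 0.0850108.
df = n − 2 = 87.
t* = t_{0.005, 87} = 2.633527.
Margin = t* × SE = 2.633527 × 0.0850108 = 0.22388.
CI: -0.475 ± 0.22388 → (-0.699, -0.251).
With 99% confidence, each one-unit increase in soil temperature is associated with a change of between -0.699 and -0.251 µmol m⁻² s⁻¹ in CO₂ flux.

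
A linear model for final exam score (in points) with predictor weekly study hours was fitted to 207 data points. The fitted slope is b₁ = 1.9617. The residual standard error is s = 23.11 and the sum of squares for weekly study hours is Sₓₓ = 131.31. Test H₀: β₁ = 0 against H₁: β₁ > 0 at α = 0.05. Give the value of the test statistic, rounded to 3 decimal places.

SE(b₁) = s/√Sₓₓ = 23.11/√131.31 = 2.01675.
t = 1.9617 / 2.01675 = 0.973.
df = n − 2 = 205.
One-sided p ≈ 0.1659, which is ≥ 0.05, so fail to reject H₀.
The data do not give significant evidence that the true slope on weekly study hours is positive.

t = 0.973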